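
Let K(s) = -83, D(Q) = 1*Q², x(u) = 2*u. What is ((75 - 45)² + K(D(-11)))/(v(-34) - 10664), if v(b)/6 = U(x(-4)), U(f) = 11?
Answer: -817/10598 ≈ -0.077090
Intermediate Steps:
D(Q) = Q²
v(b) = 66 (v(b) = 6*11 = 66)
((75 - 45)² + K(D(-11)))/(v(-34) - 10664) = ((75 - 45)² - 83)/(66 - 10664) = (30² - 83)/(-10598) = (900 - 83)*(-1/10598) = 817*(-1/10598) = -817/10598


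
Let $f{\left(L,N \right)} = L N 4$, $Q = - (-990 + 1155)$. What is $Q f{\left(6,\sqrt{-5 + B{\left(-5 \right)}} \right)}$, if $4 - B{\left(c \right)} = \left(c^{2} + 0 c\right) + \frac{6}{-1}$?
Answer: $- 7920 i \sqrt{5} \approx - 17710.0 i$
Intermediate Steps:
$B{\left(c \right)} = 10 - c^{2}$ ($B{\left(c \right)} = 4 - \left(\left(c^{2} + 0 c\right) + \frac{6}{-1}\right) = 4 - \left(\left(c^{2} + 0\right) + 6 \left(-1\right)\right) = 4 - \left(c^{2} - 6\right) = 4 - \left(-6 + c^{2}\right) = 10 - c^{2}$)
$Q = -165$ ($Q = \left(-1\right) 165 = -165$)
$f{\left(L,N \right)} = 4 L N$
$Q f{\left(6,\sqrt{-5 + B{\left(-5 \right)}} \right)} = - 165 \cdot 4 \cdot 6 \sqrt{-5 + \left(10 - \left(-5\right)^{2}\right)} = - 165 \cdot 4 \cdot 6 \sqrt{-5 + \left(10 - 25\right)} = - 165 \cdot 4 \cdot 6 \sqrt{-5 - 15} = - 165 \cdot 4 \cdot 6 \sqrt{-20} = - 165 \cdot 4 \cdot 6 \cdot 2 i \sqrt{5} = - 165 \cdot 48 i \sqrt{5} = - 7920 i \sqrt{5}$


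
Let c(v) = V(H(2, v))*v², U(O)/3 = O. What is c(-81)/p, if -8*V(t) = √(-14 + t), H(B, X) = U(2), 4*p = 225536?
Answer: -6561*I*√2/225536 ≈ -0.04114*I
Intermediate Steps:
p = 56384 (p = (¼)*225536 = 56384)
U(O) = 3*O
H(B, X) = 6 (H(B, X) = 3*2 = 6)
V(t) = -√(-14 + t)/8
c(v) = -I*√2*v²/4 (c(v) = (-√(-14 + 6)/8)*v² = (-I*√2/4)*v² = -I*√2*v²/4)
c(-81)/p = -¼*I*√2*(-81)²/56384 = -¼*I*√2*6561*(1/56384) = -6561*I*√2/4*(1/56384) = -6561*I*√2/225536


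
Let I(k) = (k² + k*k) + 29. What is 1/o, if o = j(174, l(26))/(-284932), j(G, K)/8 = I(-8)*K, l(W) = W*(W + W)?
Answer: -71233/424528 ≈ -0.16779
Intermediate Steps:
I(k) = 29 + 2*k² (I(k) = (k² + k²) + 29 = 2*k² + 29 = 29 + 2*k²)
l(W) = 2*W² (l(W) = W*(2*W) = 2*W²)
j(G, K) = 1256*K (j(G, K) = 8*((29 + 2*(-8)²)*K) = 8*((29 + 2*64)*K) = 8*((29 + 128)*K) = 8*(157*K) = 1256*K)
o = -424528/71233 (o = (1256*(2*26²))/(-284932) = (1256*(2*676))*(-1/284932) = (1256*1352)*(-1/284932) = 1698112*(-1/284932) = -424528/71233 ≈ -5.9597)
1/o = 1/(-424528/71233) = -71233/424528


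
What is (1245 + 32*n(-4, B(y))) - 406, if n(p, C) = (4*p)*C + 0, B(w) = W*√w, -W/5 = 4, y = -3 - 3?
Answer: 839 + 10240*I*√6 ≈ 839.0 + 25083.0*I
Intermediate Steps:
y = -6
W = -20 (W = -5*4 = -20)
B(w) = -20*√w
n(p, C) = 4*C*p (n(p, C) = 4*C*p + 0 = 4*C*p)
(1245 + 32*n(-4, B(y))) - 406 = (1245 + 32*(4*(-20*I*√6)*(-4))) - 406 = (1245 + 32*(320*I*√6)) - 406 = (1245 + 10240*I*√6) - 406 = 839 + 10240*I*√6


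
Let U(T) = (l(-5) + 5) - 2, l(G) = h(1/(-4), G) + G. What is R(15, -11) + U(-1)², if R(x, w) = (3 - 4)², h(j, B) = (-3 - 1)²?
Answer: 197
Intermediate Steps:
h(j, B) = 16 (h(j, B) = (-4)² = 16)
R(x, w) = 1 (R(x, w) = (-1)² = 1)
l(G) = 16 + G
U(T) = 14 (U(T) = ((16 - 5) + 5) - 2 = (11 + 5) - 2 = 16 - 2 = 14)
R(15, -11) + U(-1)² = 1 + 14² = 1 + 196 = 197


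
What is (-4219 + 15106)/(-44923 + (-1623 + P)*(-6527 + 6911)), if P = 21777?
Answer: 10887/7694213 ≈ 0.0014150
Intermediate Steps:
(-4219 + 15106)/(-44923 + (-1623 + P)*(-6527 + 6911)) = (-4219 + 15106)/(-44923 + (-1623 + 21777)*(-6527 + 6911)) = 10887/(-44923 + 20154*384) = 10887/(-44923 + 7739136) = 10887/7694213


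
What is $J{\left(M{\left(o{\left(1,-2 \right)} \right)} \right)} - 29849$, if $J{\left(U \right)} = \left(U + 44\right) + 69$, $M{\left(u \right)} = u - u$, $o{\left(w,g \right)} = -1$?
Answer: $-29736$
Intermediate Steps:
$M{\left(u \right)} = 0$
$J{\left(U \right)} = 113 + U$ ($J{\left(U \right)} = \left(44 + U\right) + 69 = 113 + U$)
$J{\left(M{\left(o{\left(1,-2 \right)} \right)} \right)} - 29849 = \left(113 + 0\right) - 29849 = 113 - 29849 = -29736$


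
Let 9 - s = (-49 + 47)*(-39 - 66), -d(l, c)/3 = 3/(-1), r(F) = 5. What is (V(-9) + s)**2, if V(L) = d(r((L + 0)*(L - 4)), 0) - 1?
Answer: 37249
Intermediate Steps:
d(l, c) = 9 (d(l, c) = -9/(-1) = -9*(-1) = -3*(-3) = 9)
V(L) = 8 (V(L) = 9 - 1 = 8)
s = -201 (s = 9 - (-49 + 47)*(-39 - 66) = 9 - (-2)*(-105) = 9 - 1*210 = 9 - 210 = -201)
(V(-9) + s)**2 = (8 - 201)**2 = (-193)**2 = 37249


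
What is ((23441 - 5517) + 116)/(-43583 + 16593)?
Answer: -1804/2699 ≈ -0.66840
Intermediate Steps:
((23441 - 5517) + 116)/(-43583 + 16593) = (17924 + 116)/(-26990) = 18040*(-1/26990) = -1804/2699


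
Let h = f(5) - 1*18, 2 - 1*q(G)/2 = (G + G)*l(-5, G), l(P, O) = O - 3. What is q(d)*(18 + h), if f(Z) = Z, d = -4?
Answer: -540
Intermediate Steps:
l(P, O) = -3 + O
q(G) = 4 - 4*G*(-3 + G) (q(G) = 4 - 2*(G + G)*(-3 + G) = 4 - 2*2*G*(-3 + G) = 4 - 4*G*(-3 + G))
h = -13 (h = 5 - 1*18 = 5 - 18 = -13)
q(d)*(18 + h) = (4 - 4*(-4)*(-3 - 4))*(18 - 13) = (4 - 4*(-4)*(-7))*5 = (4 - 112)*5 = -108*5 = -540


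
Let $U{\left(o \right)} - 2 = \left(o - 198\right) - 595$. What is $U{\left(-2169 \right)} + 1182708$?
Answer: $1179748$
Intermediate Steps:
$U{\left(o \right)} = -791 + o$ ($U{\left(o \right)} = 2 + \left(\left(o - 198\right) - 595\right) = 2 + \left(\left(-198 + o\right) - 595\right) = 2 + \left(-793 + o\right) = -791 + o$)
$U{\left(-2169 \right)} + 1182708 = \left(-791 - 2169\right) + 1182708 = -2960 + 1182708 = 1179748$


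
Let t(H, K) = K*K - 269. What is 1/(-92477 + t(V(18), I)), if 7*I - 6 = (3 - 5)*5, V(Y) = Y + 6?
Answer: -49/4544538 ≈ -1.0782e-5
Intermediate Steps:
V(Y) = 6 + Y
I = -4/7 (I = 6/7 + ((3 - 5)*5)/7 = 6/7 + (-2*5)/7 = 6/7 + (⅐)*(-10) = 6/7 - 10/7 = -4/7 ≈ -0.57143)
t(H, K) = -269 + K² (t(H, K) = K² - 269 = -269 + K²)
1/(-92477 + t(V(18), I)) = 1/(-92477 + (-269 + (-4/7)²)) = 1/(-92477 + (-269 + 16/49)) = 1/(-92477 - 13165/49) = 1/(-4544538/49) = -49/4544538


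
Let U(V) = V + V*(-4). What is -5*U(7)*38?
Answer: 3990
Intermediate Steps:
U(V) = -3*V (U(V) = V - 4*V = -3*V)
-5*U(7)*38 = -(-15)*7*38 = -5*(-21)*38 = 105*38 = 3990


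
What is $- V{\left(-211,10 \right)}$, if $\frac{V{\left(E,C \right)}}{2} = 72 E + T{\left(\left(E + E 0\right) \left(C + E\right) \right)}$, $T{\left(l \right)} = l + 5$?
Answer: $-54448$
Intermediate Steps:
$T{\left(l \right)} = 5 + l$
$V{\left(E,C \right)} = 10 + 144 E + 2 E \left(C + E\right)$ ($V{\left(E,C \right)} = 2 \left(72 E + \left(5 + \left(E + E 0\right) \left(C + E\right)\right)\right) = 2 \left(72 E + \left(5 + \left(E + 0\right) \left(C + E\right)\right)\right) = 2 \left(72 E + \left(5 + E \left(C + E\right)\right)\right) = 2 \left(5 + 72 E + E \left(C + E\right)\right) = 10 + 144 E + 2 E \left(C + E\right)$)
$- V{\left(-211,10 \right)} = - (10 + 144 \left(-211\right) + 2 \left(-211\right) \left(10 - 211\right)) = - (10 - 30384 + 2 \left(-211\right) \left(-201\right)) = - (10 - 30384 + 84822) = \left(-1\right) 54448 = -54448$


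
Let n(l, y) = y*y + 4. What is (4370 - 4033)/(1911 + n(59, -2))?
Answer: 337/1919 ≈ 0.17561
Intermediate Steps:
n(l, y) = 4 + y² (n(l, y) = y² + 4 = 4 + y²)
(4370 - 4033)/(1911 + n(59, -2)) = (4370 - 4033)/(1911 + (4 + (-2)²)) = 337/(1911 + (4 + 4)) = 337/(1911 + 8) = 337/1919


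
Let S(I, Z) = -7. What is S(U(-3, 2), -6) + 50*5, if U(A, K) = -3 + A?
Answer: 243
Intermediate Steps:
S(U(-3, 2), -6) + 50*5 = -7 + 50*5 = -7 + 250 = 243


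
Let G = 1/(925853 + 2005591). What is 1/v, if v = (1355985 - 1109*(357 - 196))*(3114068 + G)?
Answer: 732861/2687119699560297287 ≈ 2.7273e-13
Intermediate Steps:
G = 1/2931444 ≈ 3.4113e-7
v = 2687119699560297287/732861 (v = (1355985 - 1109*(357 - 196))*(3114068 + 1/2931444) = (1355985 - 1109*161)*(9128715954193/2931444) = (1355985 - 178549)*(9128715954193/2931444) = 1177436*(9128715954193/2931444) = 2687119699560297287/732861 ≈ 3.6666e+12)
1/v = 1/(2687119699560297287/732861) = 732861/2687119699560297287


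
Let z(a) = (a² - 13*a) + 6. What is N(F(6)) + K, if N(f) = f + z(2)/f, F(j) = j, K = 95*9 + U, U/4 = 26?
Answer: 2887/3 ≈ 962.33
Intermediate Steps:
U = 104 (U = 4*26 = 104)
z(a) = 6 + a² - 13*a
K = 959 (K = 95*9 + 104 = 855 + 104 = 959)
N(f) = f - 16/f (N(f) = f + (6 + 2² - 13*2)/f = f + (6 + 4 - 26)/f = f - 16/f)
N(F(6)) + K = (6 - 16/6) + 959 = (6 - 16*⅙) + 959 = (6 - 8/3) + 959 = 10/3 + 959 = 2887/3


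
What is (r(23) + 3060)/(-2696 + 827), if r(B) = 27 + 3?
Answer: -1030/623 ≈ -1.6533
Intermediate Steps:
r(B) = 30
(r(23) + 3060)/(-2696 + 827) = (30 + 3060)/(-2696 + 827) = 3090/(-1869) = 3090*(-1/1869) = -1030/623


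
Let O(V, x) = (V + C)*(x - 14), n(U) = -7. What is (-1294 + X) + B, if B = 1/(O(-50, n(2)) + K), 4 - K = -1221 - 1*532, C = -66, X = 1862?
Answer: 2381625/4193 ≈ 568.00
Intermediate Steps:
K = 1757 (K = 4 - (-1221 - 1*532) = 4 - (-1221 - 532) = 4 - 1*(-1753) = 4 + 1753 = 1757)
O(V, x) = (-66 + V)*(-14 + x) (O(V, x) = (V - 66)*(x - 14) = (-66 + V)*(-14 + x))
B = 1/4193 (B = 1/((924 - 66*(-7) - 14*(-50) - 50*(-7)) + 1757) = 1/((924 + 462 + 700 + 350) + 1757) = 1/(2436 + 1757) = 1/4193 ≈ 0.00023849)
(-1294 + X) + B = (-1294 + 1862) + 1/4193 = 568 + 1/4193 = 2381625/4193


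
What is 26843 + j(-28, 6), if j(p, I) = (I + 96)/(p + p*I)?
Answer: 2630563/98 ≈ 26842.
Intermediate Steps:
j(p, I) = (96 + I)/(p + I*p)
26843 + j(-28, 6) = 26843 + (96 + 6)/((-28)*(1 + 6)) = 26843 - 1/28*102/7 = 26843 - 1/28*1/7*102 = 26843 - 51/98 = 2630563/98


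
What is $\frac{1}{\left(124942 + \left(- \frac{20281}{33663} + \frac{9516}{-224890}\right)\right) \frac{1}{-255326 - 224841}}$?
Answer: $- \frac{1817545431217845}{472932520019371} \approx -3.8431$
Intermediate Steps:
$\frac{1}{\left(124942 + \left(- \frac{20281}{33663} + \frac{9516}{-224890}\right)\right) \frac{1}{-255326 - 224841}} = \frac{1}{\left(124942 + \left(\left(-20281\right) \frac{1}{33663} + 9516 \left(- \frac{1}{224890}\right)\right)\right) \frac{1}{-480167}} = \frac{1}{\left(124942 - \frac{2440665599}{3785236035}\right) \left(- \frac{1}{480167}\right)} = \frac{1}{\frac{472932520019371}{3785236035} \left(- \frac{1}{480167}\right)} = \frac{1}{- \frac{472932520019371}{1817545431217845}} = - \frac{1817545431217845}{472932520019371}$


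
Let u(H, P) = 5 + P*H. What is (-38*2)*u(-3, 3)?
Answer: 304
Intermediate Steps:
u(H, P) = 5 + H*P
(-38*2)*u(-3, 3) = (-38*2)*(5 - 3*3) = -76*(5 - 9) = -76*(-4) = 304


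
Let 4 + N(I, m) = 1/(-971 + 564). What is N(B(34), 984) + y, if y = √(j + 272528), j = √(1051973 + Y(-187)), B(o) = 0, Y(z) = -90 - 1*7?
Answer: -1629/407 + √(272528 + 2*√262969) ≈ 519.02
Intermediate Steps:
Y(z) = -97 (Y(z) = -90 - 7 = -97)
N(I, m) = -1629/407 (N(I, m) = -4 + 1/(-971 + 564) = -4 + 1/(-407) = -4 - 1/407 = -1629/407)
j = 2*√262969 (j = √(1051973 - 97) = √1051876 = 2*√262969 ≈ 1025.6)
y = √(272528 + 2*√262969) (y = √(2*√262969 + 272528) = √(272528 + 2*√262969) ≈ 523.02)
N(B(34), 984) + y = -1629/407 + √(272528 + 2*√262969)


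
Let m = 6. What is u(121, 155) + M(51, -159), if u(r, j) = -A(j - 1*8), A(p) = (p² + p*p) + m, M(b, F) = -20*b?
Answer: -44244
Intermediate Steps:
A(p) = 6 + 2*p² (A(p) = (p² + p*p) + 6 = (p² + p²) + 6 = 2*p² + 6 = 6 + 2*p²)
u(r, j) = -6 - 2*(-8 + j)² (u(r, j) = -(6 + 2*(j - 1*8)²) = -(6 + 2*(j - 8)²) = -(6 + 2*(-8 + j)²) = -6 - 2*(-8 + j)²)
u(121, 155) + M(51, -159) = (-6 - 2*(-8 + 155)²) - 20*51 = (-6 - 2*147²) - 1020 = (-6 - 2*21609) - 1020 = (-6 - 43218) - 1020 = -43224 - 1020 = -44244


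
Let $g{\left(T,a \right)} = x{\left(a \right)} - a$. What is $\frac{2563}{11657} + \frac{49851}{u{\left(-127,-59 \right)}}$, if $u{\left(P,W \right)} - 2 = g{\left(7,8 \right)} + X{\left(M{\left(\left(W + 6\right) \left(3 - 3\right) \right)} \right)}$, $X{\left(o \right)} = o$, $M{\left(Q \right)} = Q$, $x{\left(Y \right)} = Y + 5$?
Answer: $\frac{581131048}{81599} \approx 7121.8$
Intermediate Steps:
$x{\left(Y \right)} = 5 + Y$
$g{\left(T,a \right)} = 5$ ($g{\left(T,a \right)} = \left(5 + a\right) - a = 5$)
$u{\left(P,W \right)} = 7$ ($u{\left(P,W \right)} = 2 + \left(5 + \left(W + 6\right) \left(3 - 3\right)\right) = 2 + \left(5 + \left(6 + W\right) 0\right) = 2 + \left(5 + 0\right) = 2 + 5 = 7$)
$\frac{2563}{11657} + \frac{49851}{u{\left(-127,-59 \right)}} = \frac{2563}{11657} + \frac{49851}{7} = \frac{581131048}{81599}$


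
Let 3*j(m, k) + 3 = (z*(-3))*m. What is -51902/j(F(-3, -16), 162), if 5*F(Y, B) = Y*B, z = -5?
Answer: -51902/47 ≈ -1104.3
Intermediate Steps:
F(Y, B) = B*Y/5 (F(Y, B) = (Y*B)/5 = (B*Y)/5 = B*Y/5)
j(m, k) = -1 + 5*m (j(m, k) = -1 + ((-5*(-3))*m)/3 = -1 + (15*m)/3 = -1 + 5*m)
-51902/j(F(-3, -16), 162) = -51902/(-1 + 5*((1/5)*(-16)*(-3))) = -51902/(-1 + 5*(48/5)) = -51902/(-1 + 48) = -51902/47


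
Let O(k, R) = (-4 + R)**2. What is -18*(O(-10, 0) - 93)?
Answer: 1386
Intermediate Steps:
-18*(O(-10, 0) - 93) = -18*((-4 + 0)**2 - 93) = -18*((-4)**2 - 93) = -18*(16 - 93) = -18*(-77) = 1386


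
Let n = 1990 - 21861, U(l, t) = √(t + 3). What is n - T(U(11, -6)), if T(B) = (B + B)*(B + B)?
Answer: -19859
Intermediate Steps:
U(l, t) = √(3 + t)
T(B) = 4*B² (T(B) = (2*B)*(2*B) = 4*B²)
n = -19871
n - T(U(11, -6)) = -19871 - 4*(√(3 - 6))² = -19871 - 4*(√(-3))² = -19871 - 4*(I*√3)² = -19871 - 4*(-3) = -19871 - 1*(-12) = -19871 + 12 = -19859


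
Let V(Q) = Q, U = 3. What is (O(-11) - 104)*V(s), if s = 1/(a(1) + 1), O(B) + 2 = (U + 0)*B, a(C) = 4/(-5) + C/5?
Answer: -695/2 ≈ -347.50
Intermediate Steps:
a(C) = -4/5 + C/5 (a(C) = 4*(-1/5) + C*(1/5) = -4/5 + C/5)
O(B) = -2 + 3*B (O(B) = -2 + (3 + 0)*B = -2 + 3*B)
s = 5/2 (s = 1/((-4/5 + (1/5)*1) + 1) = 1/((-4/5 + 1/5) + 1) = 1/(-3/5 + 1) = 1/(2/5) = 5/2 ≈ 2.5000)
(O(-11) - 104)*V(s) = ((-2 + 3*(-11)) - 104)*(5/2) = ((-2 - 33) - 104)*(5/2) = (-35 - 104)*(5/2) = -139*5/2 = -695/2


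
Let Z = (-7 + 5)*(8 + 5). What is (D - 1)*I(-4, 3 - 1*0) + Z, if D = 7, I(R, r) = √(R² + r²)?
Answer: 4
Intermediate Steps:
Z = -26 (Z = -2*13 = -26)
(D - 1)*I(-4, 3 - 1*0) + Z = (7 - 1)*√((-4)² + (3 - 1*0)²) - 26 = 6*√(16 + (3 + 0)²) - 26 = 6*√(16 + 3²) - 26 = 6*√(16 + 9) - 26 = 6*√25 - 26 = 6*5 - 26 = 30 - 26 = 4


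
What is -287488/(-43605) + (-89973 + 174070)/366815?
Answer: 21824392081/3198993615 ≈ 6.8223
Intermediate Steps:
-287488/(-43605) + (-89973 + 174070)/366815 = -287488*(-1/43605) + 84097*(1/366815) = 287488/43605 + 84097/366815 = 21824392081/3198993615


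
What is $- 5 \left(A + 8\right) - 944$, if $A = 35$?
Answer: $-1159$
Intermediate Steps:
$- 5 \left(A + 8\right) - 944 = - 5 \left(35 + 8\right) - 944 = \left(-5\right) 43 - 944 = -215 - 944 = -1159$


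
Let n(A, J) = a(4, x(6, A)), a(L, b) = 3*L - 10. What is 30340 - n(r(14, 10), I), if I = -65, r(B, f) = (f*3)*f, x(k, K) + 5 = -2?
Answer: 30338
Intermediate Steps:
x(k, K) = -7 (x(k, K) = -5 - 2 = -7)
r(B, f) = 3*f² (r(B, f) = (3*f)*f = 3*f²)
a(L, b) = -10 + 3*L
n(A, J) = 2 (n(A, J) = -10 + 3*4 = -10 + 12 = 2)
30340 - n(r(14, 10), I) = 30340 - 1*2 = 30340 - 2 = 30338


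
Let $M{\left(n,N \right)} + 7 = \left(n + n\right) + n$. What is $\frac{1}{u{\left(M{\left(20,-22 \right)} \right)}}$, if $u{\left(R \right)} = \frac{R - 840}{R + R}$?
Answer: $- \frac{106}{787} \approx -0.13469$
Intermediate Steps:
$M{\left(n,N \right)} = -7 + 3 n$ ($M{\left(n,N \right)} = -7 + \left(\left(n + n\right) + n\right) = -7 + \left(2 n + n\right) = -7 + 3 n$)
$u{\left(R \right)} = \frac{-840 + R}{2 R}$
$\frac{1}{u{\left(M{\left(20,-22 \right)} \right)}} = \frac{1}{\frac{1}{2} \frac{1}{-7 + 3 \cdot 20} \left(-840 + \left(-7 + 3 \cdot 20\right)\right)} = \frac{1}{\frac{1}{2} \frac{1}{-7 + 60} \left(-840 + \left(-7 + 60\right)\right)} = \frac{1}{\frac{1}{2} \cdot \frac{1}{53} \left(-840 + 53\right)} = \frac{1}{\frac{1}{2} \cdot \frac{1}{53} \left(-787\right)} = \frac{1}{- \frac{787}{106}} = - \frac{106}{787}$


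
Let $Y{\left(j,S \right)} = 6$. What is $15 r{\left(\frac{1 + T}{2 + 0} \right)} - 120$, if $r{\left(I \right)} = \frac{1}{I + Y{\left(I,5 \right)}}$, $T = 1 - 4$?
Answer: $-117$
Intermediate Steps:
$T = -3$ ($T = 1 - 4 = -3$)
$r{\left(I \right)} = \frac{1}{6 + I}$ ($r{\left(I \right)} = \frac{1}{I + 6} = \frac{1}{6 + I}$)
$15 r{\left(\frac{1 + T}{2 + 0} \right)} - 120 = \frac{15}{6 + \frac{1 - 3}{2 + 0}} - 120 = \frac{15}{6 - \frac{2}{2}} - 120 = \frac{15}{6 - 1} - 120 = \frac{15}{5} - 120 = 15 \cdot \frac{1}{5} - 120 = 3 - 120 = -117$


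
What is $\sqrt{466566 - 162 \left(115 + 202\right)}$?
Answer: $2 \sqrt{103803} \approx 644.37$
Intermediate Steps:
$\sqrt{466566 - 162 \left(115 + 202\right)} = \sqrt{466566 - 51354} = \sqrt{415212} = 2 \sqrt{103803}$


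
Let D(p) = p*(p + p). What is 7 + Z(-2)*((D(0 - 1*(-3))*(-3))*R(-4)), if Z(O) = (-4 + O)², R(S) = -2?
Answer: 3895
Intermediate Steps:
D(p) = 2*p² (D(p) = p*(2*p) = 2*p²)
7 + Z(-2)*((D(0 - 1*(-3))*(-3))*R(-4)) = 7 + (-4 - 2)²*(((2*(0 - 1*(-3))²)*(-3))*(-2)) = 7 + (-6)²*(((2*(0 + 3)²)*(-3))*(-2)) = 7 + 36*(((2*3²)*(-3))*(-2)) = 7 + 36*(((2*9)*(-3))*(-2)) = 7 + 36*((18*(-3))*(-2)) = 7 + 36*(-54*(-2)) = 7 + 36*108 = 7 + 3888 = 3895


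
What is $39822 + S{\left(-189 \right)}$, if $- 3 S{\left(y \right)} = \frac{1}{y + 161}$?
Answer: $\frac{3345049}{84} \approx 39822.0$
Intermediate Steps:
$S{\left(y \right)} = - \frac{1}{3 \left(161 + y\right)}$ ($S{\left(y \right)} = - \frac{1}{3 \left(y + 161\right)} = - \frac{1}{3 \left(161 + y\right)}$)
$39822 + S{\left(-189 \right)} = 39822 - \frac{1}{483 + 3 \left(-189\right)} = 39822 - \frac{1}{483 - 567} = 39822 - \frac{1}{-84} = 39822 - - \frac{1}{84} = 39822 + \frac{1}{84} = \frac{3345049}{84}$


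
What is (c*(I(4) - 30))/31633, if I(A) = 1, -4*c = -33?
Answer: -957/126532 ≈ -0.0075633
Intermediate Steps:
c = 33/4 (c = -1/4*(-33) = 33/4 ≈ 8.2500)
(c*(I(4) - 30))/31633 = (33*(1 - 30)/4)/31633 = ((33/4)*(-29))*(1/31633) = -957/4*1/31633 = -957/126532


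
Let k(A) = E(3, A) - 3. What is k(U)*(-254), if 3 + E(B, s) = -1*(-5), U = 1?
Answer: 254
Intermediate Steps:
E(B, s) = 2 (E(B, s) = -3 - 1*(-5) = -3 + 5 = 2)
k(A) = -1 (k(A) = 2 - 3 = -1)
k(U)*(-254) = -1*(-254) = 254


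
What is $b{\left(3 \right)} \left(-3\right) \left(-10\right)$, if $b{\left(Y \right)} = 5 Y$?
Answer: $450$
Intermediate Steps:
$b{\left(3 \right)} \left(-3\right) \left(-10\right) = 5 \cdot 3 \left(-3\right) \left(-10\right) = 15 \left(-3\right) \left(-10\right) = \left(-45\right) \left(-10\right) = 450$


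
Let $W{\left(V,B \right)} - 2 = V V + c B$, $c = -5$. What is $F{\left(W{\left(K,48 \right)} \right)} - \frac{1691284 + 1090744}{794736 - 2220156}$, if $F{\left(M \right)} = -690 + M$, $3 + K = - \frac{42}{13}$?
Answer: $- \frac{53432281522}{60223995} \approx -887.23$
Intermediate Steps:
$K = - \frac{81}{13}$ ($K = -3 - \frac{42}{13} = - \frac{81}{13} \approx -6.2308$)
$W{\left(V,B \right)} = 2 + V^{2} - 5 B$ ($W{\left(V,B \right)} = 2 - \left(5 B - V V\right) = 2 - \left(- V^{2} + 5 B\right) = 2 + V^{2} - 5 B$)
$F{\left(W{\left(K,48 \right)} \right)} - \frac{1691284 + 1090744}{794736 - 2220156} = \left(-690 + \left(2 + \left(- \frac{81}{13}\right)^{2} - 240\right)\right) - \frac{1691284 + 1090744}{794736 - 2220156} = \left(-690 + \left(2 + \frac{6561}{169} - 240\right)\right) - \frac{2782028}{-1425420} = \left(-690 - \frac{33661}{169}\right) - 2782028 \left(- \frac{1}{1425420}\right) = - \frac{150271}{169} - - \frac{695507}{356355} = - \frac{150271}{169} + \frac{695507}{356355} = - \frac{53432281522}{60223995}$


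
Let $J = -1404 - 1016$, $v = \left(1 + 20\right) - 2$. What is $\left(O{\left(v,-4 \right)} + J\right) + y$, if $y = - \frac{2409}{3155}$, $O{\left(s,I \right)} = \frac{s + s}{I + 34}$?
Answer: $- \frac{22900538}{9465} \approx -2419.5$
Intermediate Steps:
$v = 19$ ($v = 21 - 2 = 19$)
$O{\left(s,I \right)} = \frac{2 s}{34 + I}$
$y = - \frac{2409}{3155}$ ($y = \left(-2409\right) \frac{1}{3155} = - \frac{2409}{3155} \approx -0.76355$)
$J = -2420$
$\left(O{\left(v,-4 \right)} + J\right) + y = \left(2 \cdot 19 \frac{1}{34 - 4} - 2420\right) - \frac{2409}{3155} = \left(2 \cdot 19 \cdot \frac{1}{30} - 2420\right) - \frac{2409}{3155} = \left(\frac{19}{15} - 2420\right) - \frac{2409}{3155} = - \frac{36281}{15} - \frac{2409}{3155} = - \frac{22900538}{9465}$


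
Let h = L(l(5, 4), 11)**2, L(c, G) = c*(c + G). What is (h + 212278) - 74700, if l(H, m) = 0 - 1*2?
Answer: 137902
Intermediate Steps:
l(H, m) = -2 (l(H, m) = 0 - 2 = -2)
L(c, G) = c*(G + c)
h = 324 (h = (-2*(11 - 2))**2 = (-2*9)**2 = (-18)**2 = 324)
(h + 212278) - 74700 = (324 + 212278) - 74700 = 212602 - 74700 = 137902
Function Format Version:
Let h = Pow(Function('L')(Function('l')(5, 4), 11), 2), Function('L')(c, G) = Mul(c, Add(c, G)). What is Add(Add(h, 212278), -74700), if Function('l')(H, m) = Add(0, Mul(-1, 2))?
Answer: 137902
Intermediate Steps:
Function('l')(H, m) = -2 (Function('l')(H, m) = Add(0, -2) = -2)
Function('L')(c, G) = Mul(c, Add(G, c))
h = 324 (h = Pow(Mul(-2, Add(11, -2)), 2) = Pow(Mul(-2, 9), 2) = Pow(-18, 2) = 324)
Add(Add(h, 212278), -74700) = Add(Add(324, 212278), -74700) = Add(212602, -74700) = 137902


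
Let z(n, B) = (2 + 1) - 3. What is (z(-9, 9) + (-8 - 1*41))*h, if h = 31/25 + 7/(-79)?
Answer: -111426/1975 ≈ -56.418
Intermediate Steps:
z(n, B) = 0 (z(n, B) = 3 - 3 = 0)
h = 2274/1975 (h = 31*(1/25) + 7*(-1/79) = 31/25 - 7/79 = 2274/1975 ≈ 1.1514)
(z(-9, 9) + (-8 - 1*41))*h = (0 + (-8 - 1*41))*(2274/1975) = (0 + (-8 - 41))*(2274/1975) = (0 - 49)*(2274/1975) = -49*2274/1975 = -111426/1975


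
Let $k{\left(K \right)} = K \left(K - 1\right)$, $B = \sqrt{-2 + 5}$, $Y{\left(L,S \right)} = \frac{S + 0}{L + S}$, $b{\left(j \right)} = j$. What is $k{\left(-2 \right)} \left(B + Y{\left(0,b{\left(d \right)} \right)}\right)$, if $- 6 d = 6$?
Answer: $6 + 6 \sqrt{3} \approx 16.392$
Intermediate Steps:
$d = -1$ ($d = \left(- \frac{1}{6}\right) 6 = -1$)
$Y{\left(L,S \right)} = \frac{S}{L + S}$
$B = \sqrt{3} \approx 1.732$
$k{\left(K \right)} = K \left(-1 + K\right)$
$k{\left(-2 \right)} \left(B + Y{\left(0,b{\left(d \right)} \right)}\right) = - 2 \left(-1 - 2\right) \left(\sqrt{3} - \frac{1}{0 - 1}\right) = \left(-2\right) \left(-3\right) \left(\sqrt{3} - \frac{1}{-1}\right) = 6 \left(\sqrt{3} - -1\right) = 6 \left(\sqrt{3} + 1\right) = 6 \left(1 + \sqrt{3}\right) = 6 + 6 \sqrt{3}$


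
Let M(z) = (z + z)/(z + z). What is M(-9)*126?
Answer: 126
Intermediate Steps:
M(z) = 1 (M(z) = (2*z)/((2*z)) = (2*z)*(1/(2*z)) = 1)
M(-9)*126 = 1*126 = 126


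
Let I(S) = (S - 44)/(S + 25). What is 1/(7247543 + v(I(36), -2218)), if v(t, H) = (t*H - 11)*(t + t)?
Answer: 3721/26967834335 ≈ 1.3798e-7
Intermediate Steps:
I(S) = (-44 + S)/(25 + S)
v(t, H) = 2*t*(-11 + H*t) (v(t, H) = (H*t - 11)*(2*t) = (-11 + H*t)*(2*t) = 2*t*(-11 + H*t))
1/(7247543 + v(I(36), -2218)) = 1/(7247543 + 2*((-44 + 36)/(25 + 36))*(-11 - 2218*(-44 + 36)/(25 + 36))) = 1/(7247543 + 2*(-8/61)*(-11 - 2218*(-8)/61)) = 1/(7247543 + 2*((1/61)*(-8))*(-11 - 2218*(-8)/61)) = 1/(7247543 + 2*(-8/61)*(-11 - 2218*(-8/61))) = 1/(7247543 + 2*(-8/61)*(-11 + 17744/61)) = 1/(7247543 + 2*(-8/61)*(17073/61)) = 1/(7247543 - 273168/3721) = 1/(26967834335/3721) = 3721/26967834335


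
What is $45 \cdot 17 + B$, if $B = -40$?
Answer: $725$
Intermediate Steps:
$45 \cdot 17 + B = 45 \cdot 17 - 40 = 765 - 40 = 725$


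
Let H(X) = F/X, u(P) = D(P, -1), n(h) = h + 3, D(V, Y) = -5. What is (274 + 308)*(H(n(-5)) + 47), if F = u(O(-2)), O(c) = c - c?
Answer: 28809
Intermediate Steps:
O(c) = 0
n(h) = 3 + h
u(P) = -5
F = -5
H(X) = -5/X
(274 + 308)*(H(n(-5)) + 47) = (274 + 308)*(-5/(3 - 5) + 47) = 582*(-5/(-2) + 47) = 582*(-5*(-1/2) + 47) = 582*(5/2 + 47) = 582*(99/2) = 28809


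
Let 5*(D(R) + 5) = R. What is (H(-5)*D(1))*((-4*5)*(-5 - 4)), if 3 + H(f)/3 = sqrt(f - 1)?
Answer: 7776 - 2592*I*sqrt(6) ≈ 7776.0 - 6349.1*I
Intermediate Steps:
H(f) = -9 + 3*sqrt(-1 + f) (H(f) = -9 + 3*sqrt(f - 1) = -9 + 3*sqrt(-1 + f))
D(R) = -5 + R/5
(H(-5)*D(1))*((-4*5)*(-5 - 4)) = ((-9 + 3*sqrt(-1 - 5))*(-5 + (1/5)*1))*((-4*5)*(-5 - 4)) = ((-9 + 3*sqrt(-6))*(-5 + 1/5))*(-20*(-9)) = ((-9 + 3*(I*sqrt(6)))*(-24/5))*180 = ((-9 + 3*I*sqrt(6))*(-24/5))*180 = (216/5 - 72*I*sqrt(6)/5)*180 = 7776 - 2592*I*sqrt(6)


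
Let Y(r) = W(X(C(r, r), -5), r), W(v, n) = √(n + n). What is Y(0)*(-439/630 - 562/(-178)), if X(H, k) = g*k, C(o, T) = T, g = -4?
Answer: 0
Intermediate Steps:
X(H, k) = -4*k
W(v, n) = √2*√n (W(v, n) = √(2*n) = √2*√n)
Y(r) = √2*√r
Y(0)*(-439/630 - 562/(-178)) = (√2*√0)*(-439/630 - 562/(-178)) = (√2*0)*(-439*1/630 - 562*(-1/178)) = 0*(-439/630 + 281/89) = 0*(137959/56070) = 0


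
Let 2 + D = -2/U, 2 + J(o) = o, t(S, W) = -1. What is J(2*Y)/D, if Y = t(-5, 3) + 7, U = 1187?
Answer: -5935/1188 ≈ -4.9958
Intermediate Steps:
Y = 6 (Y = -1 + 7 = 6)
J(o) = -2 + o
D = -2376/1187 (D = -2 - 2/1187 = -2376/1187 ≈ -2.0017)
J(2*Y)/D = (-2 + 2*6)/(-2376/1187) = (-2 + 12)*(-1187/2376) = 10*(-1187/2376) = -5935/1188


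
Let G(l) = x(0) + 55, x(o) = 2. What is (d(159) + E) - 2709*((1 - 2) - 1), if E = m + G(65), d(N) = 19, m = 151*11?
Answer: 7155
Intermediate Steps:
m = 1661
G(l) = 57 (G(l) = 2 + 55 = 57)
E = 1718 (E = 1661 + 57 = 1718)
(d(159) + E) - 2709*((1 - 2) - 1) = (19 + 1718) - 2709*((1 - 2) - 1) = 1737 - 2709*(-1 - 1) = 1737 - 2709*(-2) = 1737 + 5418 = 7155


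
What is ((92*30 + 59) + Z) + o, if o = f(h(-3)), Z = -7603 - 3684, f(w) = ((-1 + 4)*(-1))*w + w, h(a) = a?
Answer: -8462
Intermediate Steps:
f(w) = -2*w (f(w) = (3*(-1))*w + w = -3*w + w = -2*w)
Z = -11287
o = 6 (o = -2*(-3) = 6)
((92*30 + 59) + Z) + o = ((92*30 + 59) - 11287) + 6 = ((2760 + 59) - 11287) + 6 = (2819 - 11287) + 6 = -8468 + 6 = -8462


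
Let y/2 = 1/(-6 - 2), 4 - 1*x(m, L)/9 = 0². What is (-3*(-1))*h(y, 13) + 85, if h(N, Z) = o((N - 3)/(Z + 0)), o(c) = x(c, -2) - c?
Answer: 775/4 ≈ 193.75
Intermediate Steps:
x(m, L) = 36 (x(m, L) = 36 - 9*0² = 36 - 9*0 = 36 + 0 = 36)
y = -¼ (y = 2/(-6 - 2) = 2/(-8) = 2*(-⅛) = -¼ ≈ -0.25000)
o(c) = 36 - c
h(N, Z) = 36 - (-3 + N)/Z (h(N, Z) = 36 - (N - 3)/(Z + 0) = 36 - (-3 + N)/Z)
(-3*(-1))*h(y, 13) + 85 = (-3*(-1))*((3 - 1*(-¼) + 36*13)/13) + 85 = 3*((3 + ¼ + 468)/13) + 85 = 3*((1/13)*(1885/4)) + 85 = 3*(145/4) + 85 = 435/4 + 85 = 775/4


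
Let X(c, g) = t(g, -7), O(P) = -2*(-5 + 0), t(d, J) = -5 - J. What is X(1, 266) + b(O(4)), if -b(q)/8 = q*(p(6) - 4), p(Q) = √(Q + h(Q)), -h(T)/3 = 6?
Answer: 322 - 160*I*√3 ≈ 322.0 - 277.13*I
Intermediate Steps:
h(T) = -18 (h(T) = -3*6 = -18)
O(P) = 10 (O(P) = -2*(-5) = 10)
X(c, g) = 2 (X(c, g) = -5 - 1*(-7) = -5 + 7 = 2)
p(Q) = √(-18 + Q) (p(Q) = √(Q - 18) = √(-18 + Q))
b(q) = -8*q*(-4 + 2*I*√3) (b(q) = -8*q*(√(-18 + 6) - 4) = -8*q*(√(-12) - 4) = -8*q*(2*I*√3 - 4) = -8*q*(-4 + 2*I*√3))
X(1, 266) + b(O(4)) = 2 + 16*10*(2 - I*√3) = 2 + (320 - 160*I*√3) = 322 - 160*I*√3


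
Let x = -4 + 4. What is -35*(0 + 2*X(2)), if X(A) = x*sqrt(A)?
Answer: 0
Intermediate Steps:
x = 0
X(A) = 0 (X(A) = 0*sqrt(A) = 0)
-35*(0 + 2*X(2)) = -35*(0 + 2*0) = -35*(0 + 0) = -35*0 = 0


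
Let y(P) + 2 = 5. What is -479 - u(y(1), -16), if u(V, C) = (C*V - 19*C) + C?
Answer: -719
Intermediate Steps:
y(P) = 3 (y(P) = -2 + 5 = 3)
u(V, C) = -18*C + C*V (u(V, C) = (-19*C + C*V) + C = -18*C + C*V)
-479 - u(y(1), -16) = -479 - (-16)*(-18 + 3) = -479 - (-16)*(-15) = -479 - 1*240 = -479 - 240 = -719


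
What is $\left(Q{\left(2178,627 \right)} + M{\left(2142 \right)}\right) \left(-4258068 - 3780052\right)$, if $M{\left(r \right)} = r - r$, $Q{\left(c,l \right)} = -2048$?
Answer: $16462069760$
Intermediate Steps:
$M{\left(r \right)} = 0$
$\left(Q{\left(2178,627 \right)} + M{\left(2142 \right)}\right) \left(-4258068 - 3780052\right) = \left(-2048 + 0\right) \left(-4258068 - 3780052\right) = \left(-2048\right) \left(-8038120\right) = 16462069760$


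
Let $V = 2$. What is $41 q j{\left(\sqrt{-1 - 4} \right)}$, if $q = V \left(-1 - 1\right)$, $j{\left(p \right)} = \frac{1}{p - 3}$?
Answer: $\frac{246}{7} + \frac{82 i \sqrt{5}}{7} \approx 35.143 + 26.194 i$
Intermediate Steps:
$j{\left(p \right)} = \frac{1}{-3 + p}$
$q = -4$ ($q = 2 \left(-1 - 1\right) = 2 \left(-2\right) = -4$)
$41 q j{\left(\sqrt{-1 - 4} \right)} = \frac{41 \left(-4\right)}{-3 + \sqrt{-1 - 4}} = - \frac{164}{-3 + \sqrt{-5}} = - \frac{164}{-3 + i \sqrt{5}}$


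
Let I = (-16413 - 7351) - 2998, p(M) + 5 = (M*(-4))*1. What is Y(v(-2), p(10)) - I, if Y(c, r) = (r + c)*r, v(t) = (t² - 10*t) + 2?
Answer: 27617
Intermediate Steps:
p(M) = -5 - 4*M (p(M) = -5 + (M*(-4))*1 = -5 - 4*M*1 = -5 - 4*M)
v(t) = 2 + t² - 10*t
Y(c, r) = r*(c + r) (Y(c, r) = (c + r)*r = r*(c + r))
I = -26762 (I = -23764 - 2998 = -26762)
Y(v(-2), p(10)) - I = (-5 - 4*10)*((2 + (-2)² - 10*(-2)) + (-5 - 4*10)) - 1*(-26762) = (-5 - 40)*((2 + 4 + 20) + (-5 - 40)) + 26762 = -45*(26 - 45) + 26762 = -45*(-19) + 26762 = 855 + 26762 = 27617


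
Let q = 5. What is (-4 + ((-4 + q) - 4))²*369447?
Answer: 18102903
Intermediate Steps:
(-4 + ((-4 + q) - 4))²*369447 = (-4 + ((-4 + 5) - 4))²*369447 = (-4 + (1 - 4))²*369447 = (-4 - 3)²*369447 = (-7)²*369447 = 49*369447 = 18102903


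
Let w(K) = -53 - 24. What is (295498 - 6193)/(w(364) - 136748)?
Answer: -57861/27365 ≈ -2.1144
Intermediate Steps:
w(K) = -77
(295498 - 6193)/(w(364) - 136748) = (295498 - 6193)/(-77 - 136748) = 289305/(-136825) = 289305*(-1/136825) = -57861/27365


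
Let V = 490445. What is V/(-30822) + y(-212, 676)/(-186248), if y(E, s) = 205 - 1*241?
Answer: -5708955673/358783491 ≈ -15.912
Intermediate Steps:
y(E, s) = -36 (y(E, s) = 205 - 241 = -36)
V/(-30822) + y(-212, 676)/(-186248) = 490445/(-30822) - 36/(-186248) = 490445*(-1/30822) - 36*(-1/186248) = -490445/30822 + 9/46562 = -5708955673/358783491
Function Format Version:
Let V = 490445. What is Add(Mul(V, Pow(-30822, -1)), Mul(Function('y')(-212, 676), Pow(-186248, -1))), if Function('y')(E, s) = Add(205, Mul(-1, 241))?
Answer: Rational(-5708955673, 358783491) ≈ -15.912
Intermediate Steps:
Function('y')(E, s) = -36 (Function('y')(E, s) = Add(205, -241) = -36)
Add(Mul(V, Pow(-30822, -1)), Mul(Function('y')(-212, 676), Pow(-186248, -1))) = Add(Mul(490445, Pow(-30822, -1)), Mul(-36, Pow(-186248, -1))) = Add(Mul(490445, Rational(-1, 30822)), Mul(-36, Rational(-1, 186248))) = Add(Rational(-490445, 30822), Rational(9, 46562)) = Rational(-5708955673, 358783491)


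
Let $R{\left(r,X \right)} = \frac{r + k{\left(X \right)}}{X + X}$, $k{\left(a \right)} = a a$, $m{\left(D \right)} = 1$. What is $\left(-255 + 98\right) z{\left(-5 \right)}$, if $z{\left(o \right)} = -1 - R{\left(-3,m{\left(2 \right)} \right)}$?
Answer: $0$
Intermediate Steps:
$k{\left(a \right)} = a^{2}$
$R{\left(r,X \right)} = \frac{r + X^{2}}{2 X}$ ($R{\left(r,X \right)} = \frac{r + X^{2}}{X + X} = \frac{r + X^{2}}{2 X}$)
$z{\left(o \right)} = 0$ ($z{\left(o \right)} = -1 - \frac{-3 + 1^{2}}{2 \cdot 1} = -1 - \frac{1}{2} \cdot 1 \left(-3 + 1\right) = -1 - \frac{1}{2} \cdot 1 \left(-2\right) = -1 - -1 = -1 + 1 = 0$)
$\left(-255 + 98\right) z{\left(-5 \right)} = \left(-255 + 98\right) 0 = \left(-157\right) 0 = 0$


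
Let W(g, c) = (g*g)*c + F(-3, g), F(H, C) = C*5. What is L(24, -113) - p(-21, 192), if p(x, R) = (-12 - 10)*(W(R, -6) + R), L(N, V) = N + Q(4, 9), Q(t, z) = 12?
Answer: -4840668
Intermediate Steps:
F(H, C) = 5*C
L(N, V) = 12 + N (L(N, V) = N + 12 = 12 + N)
W(g, c) = 5*g + c*g**2 (W(g, c) = (g*g)*c + 5*g = g**2*c + 5*g = c*g**2 + 5*g = 5*g + c*g**2)
p(x, R) = -22*R - 22*R*(5 - 6*R) (p(x, R) = (-12 - 10)*(R*(5 - 6*R) + R) = -22*(R + R*(5 - 6*R)) = -22*R - 22*R*(5 - 6*R))
L(24, -113) - p(-21, 192) = (12 + 24) - 132*192*(-1 + 192) = 36 - 132*192*191 = 36 - 1*4840704 = 36 - 4840704 = -4840668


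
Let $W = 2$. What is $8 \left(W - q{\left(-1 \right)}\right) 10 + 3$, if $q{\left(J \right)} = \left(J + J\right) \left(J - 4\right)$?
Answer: $-637$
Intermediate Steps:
$q{\left(J \right)} = 2 J \left(-4 + J\right)$
$8 \left(W - q{\left(-1 \right)}\right) 10 + 3 = 8 \left(2 - 2 \left(-1\right) \left(-4 - 1\right)\right) 10 + 3 = 8 \left(2 - 2 \left(-1\right) \left(-5\right)\right) 10 + 3 = 8 \left(2 - 10\right) 10 + 3 = 8 \left(-8\right) 10 + 3 = \left(-64\right) 10 + 3 = -640 + 3 = -637$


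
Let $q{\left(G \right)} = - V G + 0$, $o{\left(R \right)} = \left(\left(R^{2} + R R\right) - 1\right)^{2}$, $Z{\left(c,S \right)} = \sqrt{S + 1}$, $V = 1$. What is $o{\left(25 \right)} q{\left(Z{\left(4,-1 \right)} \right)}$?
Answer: $0$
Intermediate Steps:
$Z{\left(c,S \right)} = \sqrt{1 + S}$
$o{\left(R \right)} = \left(-1 + 2 R^{2}\right)^{2}$ ($o{\left(R \right)} = \left(\left(R^{2} + R^{2}\right) - 1\right)^{2} = \left(2 R^{2} - 1\right)^{2} = \left(-1 + 2 R^{2}\right)^{2}$)
$q{\left(G \right)} = - G$ ($q{\left(G \right)} = - 1 G + 0 = - G + 0 = - G$)
$o{\left(25 \right)} q{\left(Z{\left(4,-1 \right)} \right)} = \left(-1 + 2 \cdot 25^{2}\right)^{2} \left(- \sqrt{1 - 1}\right) = \left(-1 + 2 \cdot 625\right)^{2} \left(- \sqrt{0}\right) = \left(-1 + 1250\right)^{2} \left(\left(-1\right) 0\right) = 1249^{2} \cdot 0 = 1560001 \cdot 0 = 0$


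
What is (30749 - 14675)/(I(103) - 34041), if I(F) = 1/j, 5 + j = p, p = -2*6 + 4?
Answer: -104481/221267 ≈ -0.47219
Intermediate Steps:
p = -8 (p = -12 + 4 = -8)
j = -13 (j = -5 - 8 = -13)
I(F) = -1/13 (I(F) = 1/(-13) = -1/13)
(30749 - 14675)/(I(103) - 34041) = (30749 - 14675)/(-1/13 - 34041) = 16074/(-442534/13) = 16074*(-13/442534) = -104481/221267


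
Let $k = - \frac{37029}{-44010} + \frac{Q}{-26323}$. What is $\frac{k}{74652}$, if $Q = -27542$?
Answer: $\frac{728945929}{28827497623320} \approx 2.5286 \cdot 10^{-5}$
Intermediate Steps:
$k = \frac{728945929}{386158410}$ ($k = - \frac{37029}{-44010} - \frac{27542}{-26323} = \left(-37029\right) \left(- \frac{1}{44010}\right) - - \frac{27542}{26323} = \frac{12343}{14670} + \frac{27542}{26323} = \frac{728945929}{386158410} \approx 1.8877$)
$\frac{k}{74652} = \frac{728945929}{386158410 \cdot 74652} = \frac{728945929}{386158410} \cdot \frac{1}{74652} = \frac{728945929}{28827497623320}$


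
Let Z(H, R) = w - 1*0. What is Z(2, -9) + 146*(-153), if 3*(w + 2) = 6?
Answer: -22338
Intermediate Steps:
w = 0 (w = -2 + (⅓)*6 = -2 + 2 = 0)
Z(H, R) = 0 (Z(H, R) = 0 - 1*0 = 0 + 0 = 0)
Z(2, -9) + 146*(-153) = 0 + 146*(-153) = 0 - 22338 = -22338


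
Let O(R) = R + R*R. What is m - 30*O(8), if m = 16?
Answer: -2144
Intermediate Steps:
O(R) = R + R**2
m - 30*O(8) = 16 - 240*(1 + 8) = 16 - 240*9 = 16 - 30*72 = 16 - 2160 = -2144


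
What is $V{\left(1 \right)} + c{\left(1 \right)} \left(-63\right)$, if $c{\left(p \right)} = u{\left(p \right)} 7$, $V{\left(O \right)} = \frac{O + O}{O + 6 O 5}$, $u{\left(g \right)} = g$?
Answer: $- \frac{13669}{31} \approx -440.94$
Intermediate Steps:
$V{\left(O \right)} = \frac{2}{31}$ ($V{\left(O \right)} = \frac{2 O}{O + 30 O} = \frac{2 O}{31 O} = 2 O \frac{1}{31 O} = \frac{2}{31}$)
$c{\left(p \right)} = 7 p$ ($c{\left(p \right)} = p 7 = 7 p$)
$V{\left(1 \right)} + c{\left(1 \right)} \left(-63\right) = \frac{2}{31} + 7 \cdot 1 \left(-63\right) = \frac{2}{31} + 7 \left(-63\right) = \frac{2}{31} - 441 = - \frac{13669}{31}$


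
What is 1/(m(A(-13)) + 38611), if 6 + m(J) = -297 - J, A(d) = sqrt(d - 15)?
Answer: 9577/366875723 + I*sqrt(7)/733751446 ≈ 2.6104e-5 + 3.6058e-9*I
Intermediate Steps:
A(d) = sqrt(-15 + d)
m(J) = -303 - J (m(J) = -6 + (-297 - J) = -303 - J)
1/(m(A(-13)) + 38611) = 1/((-303 - sqrt(-15 - 13)) + 38611) = 1/((-303 - sqrt(-28)) + 38611) = 1/((-303 - 2*I*sqrt(7)) + 38611) = 1/(38308 - 2*I*sqrt(7))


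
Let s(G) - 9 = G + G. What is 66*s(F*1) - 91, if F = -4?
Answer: -25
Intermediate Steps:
s(G) = 9 + 2*G (s(G) = 9 + (G + G) = 9 + 2*G)
66*s(F*1) - 91 = 66*(9 + 2*(-4*1)) - 91 = 66*(9 + 2*(-4)) - 91 = 66*(9 - 8) - 91 = 66*1 - 91 = 66 - 91 = -25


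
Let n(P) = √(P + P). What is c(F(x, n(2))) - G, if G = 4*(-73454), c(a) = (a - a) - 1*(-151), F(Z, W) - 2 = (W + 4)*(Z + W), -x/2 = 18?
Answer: 293967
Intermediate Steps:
n(P) = √2*√P (n(P) = √(2*P) = √2*√P)
x = -36 (x = -2*18 = -36)
F(Z, W) = 2 + (4 + W)*(W + Z) (F(Z, W) = 2 + (W + 4)*(Z + W) = 2 + (4 + W)*(W + Z))
c(a) = 151 (c(a) = 0 + 151 = 151)
G = -293816
c(F(x, n(2))) - G = 151 - 1*(-293816) = 151 + 293816 = 293967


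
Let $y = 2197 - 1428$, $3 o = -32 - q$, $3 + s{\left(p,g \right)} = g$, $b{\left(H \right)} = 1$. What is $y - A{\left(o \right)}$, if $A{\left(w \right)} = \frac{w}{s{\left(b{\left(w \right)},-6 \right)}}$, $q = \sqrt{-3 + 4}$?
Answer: $\frac{6910}{9} \approx 767.78$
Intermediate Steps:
$s{\left(p,g \right)} = -3 + g$
$q = 1$ ($q = \sqrt{1} = 1$)
$o = -11$ ($o = \frac{-32 - 1}{3} = \frac{1}{3} \left(-33\right) = -11$)
$A{\left(w \right)} = - \frac{w}{9}$ ($A{\left(w \right)} = \frac{w}{-3 - 6} = \frac{w}{-9} = w \left(- \frac{1}{9}\right) = - \frac{w}{9}$)
$y = 769$ ($y = 2197 - 1428 = 769$)
$y - A{\left(o \right)} = 769 - \left(- \frac{1}{9}\right) \left(-11\right) = 769 - \frac{11}{9} = \frac{6910}{9}$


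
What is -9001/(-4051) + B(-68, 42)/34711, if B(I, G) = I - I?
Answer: 9001/4051 ≈ 2.2219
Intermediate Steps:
B(I, G) = 0
-9001/(-4051) + B(-68, 42)/34711 = -9001/(-4051) + 0/34711 = -9001*(-1/4051) + 0*(1/34711) = 9001/4051 + 0 = 9001/4051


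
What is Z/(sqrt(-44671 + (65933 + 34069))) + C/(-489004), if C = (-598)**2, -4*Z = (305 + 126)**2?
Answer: -89401/122251 - 185761*sqrt(55331)/221324 ≈ -198.16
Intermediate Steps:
Z = -185761/4 (Z = -(305 + 126)**2/4 = -1/4*431**2 = -1/4*185761 = -185761/4 ≈ -46440.)
C = 357604
Z/(sqrt(-44671 + (65933 + 34069))) + C/(-489004) = -185761/(4*sqrt(-44671 + (65933 + 34069))) + 357604/(-489004) = -185761/(4*sqrt(-44671 + 100002)) + 357604*(-1/489004) = -185761*sqrt(55331)/55331/4 - 89401/122251 = -185761*sqrt(55331)/221324 - 89401/122251 = -89401/122251 - 185761*sqrt(55331)/221324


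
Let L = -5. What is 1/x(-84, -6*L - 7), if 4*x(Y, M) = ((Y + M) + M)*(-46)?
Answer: 1/437 ≈ 0.0022883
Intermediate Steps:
x(Y, M) = -23*M - 23*Y/2 (x(Y, M) = (((Y + M) + M)*(-46))/4 = (((M + Y) + M)*(-46))/4 = ((Y + 2*M)*(-46))/4 = (-92*M - 46*Y)/4 = -23*M - 23*Y/2)
1/x(-84, -6*L - 7) = 1/(-23*(-6*(-5) - 7) - 23/2*(-84)) = 1/(-23*(30 - 7) + 966) = 1/(-23*23 + 966) = 1/(-529 + 966) = 1/437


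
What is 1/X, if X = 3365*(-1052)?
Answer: -1/3539980 ≈ -2.8249e-7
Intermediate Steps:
X = -3539980
1/X = 1/(-3539980) = -1/3539980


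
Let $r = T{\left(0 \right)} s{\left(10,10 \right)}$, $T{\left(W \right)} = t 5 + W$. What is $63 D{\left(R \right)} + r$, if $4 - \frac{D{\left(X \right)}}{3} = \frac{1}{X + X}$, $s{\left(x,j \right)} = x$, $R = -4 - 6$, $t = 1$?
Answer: $\frac{16309}{20} \approx 815.45$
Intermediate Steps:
$T{\left(W \right)} = 5 + W$ ($T{\left(W \right)} = 1 \cdot 5 + W = 5 + W$)
$R = -10$
$r = 50$ ($r = \left(5 + 0\right) 10 = 5 \cdot 10 = 50$)
$D{\left(X \right)} = 12 - \frac{3}{2 X}$ ($D{\left(X \right)} = 12 - \frac{3}{X + X} = 12 - \frac{3}{2 X}$)
$63 D{\left(R \right)} + r = 63 \left(12 - \frac{3}{2 \left(-10\right)}\right) + 50 = 63 \left(12 - - \frac{3}{20}\right) + 50 = 63 \left(12 + \frac{3}{20}\right) + 50 = 63 \cdot \frac{243}{20} + 50 = \frac{15309}{20} + 50 = \frac{16309}{20}$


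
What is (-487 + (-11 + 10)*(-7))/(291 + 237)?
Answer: -10/11 ≈ -0.90909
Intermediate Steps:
(-487 + (-11 + 10)*(-7))/(291 + 237) = (-487 - 1*(-7))/528 = (-487 + 7)*(1/528) = -480*1/528 = -10/11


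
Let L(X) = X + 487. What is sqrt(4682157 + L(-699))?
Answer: 59*sqrt(1345) ≈ 2163.8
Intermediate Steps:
L(X) = 487 + X
sqrt(4682157 + L(-699)) = sqrt(4682157 + (487 - 699)) = sqrt(4682157 - 212) = sqrt(4681945) = 59*sqrt(1345)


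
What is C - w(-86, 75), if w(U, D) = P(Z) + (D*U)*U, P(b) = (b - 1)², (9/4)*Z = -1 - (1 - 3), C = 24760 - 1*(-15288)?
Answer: -41686837/81 ≈ -5.1465e+5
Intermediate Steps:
C = 40048 (C = 24760 + 15288 = 40048)
Z = 4/9 (Z = 4*(-1 - (1 - 3))/9 = 4*(-1 - 1*(-2))/9 = 4*(-1 + 2)/9 = (4/9)*1 = 4/9 ≈ 0.44444)
P(b) = (-1 + b)²
w(U, D) = 25/81 + D*U² (w(U, D) = (-1 + 4/9)² + (D*U)*U = (-5/9)² + D*U² = 25/81 + D*U²)
C - w(-86, 75) = 40048 - (25/81 + 75*(-86)²) = 40048 - (25/81 + 75*7396) = 40048 - (25/81 + 554700) = 40048 - 1*44930725/81 = 40048 - 44930725/81 = -41686837/81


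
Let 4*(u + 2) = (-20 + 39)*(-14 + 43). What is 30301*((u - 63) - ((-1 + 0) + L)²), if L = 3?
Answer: 8332775/4 ≈ 2.0832e+6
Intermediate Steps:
u = 543/4 (u = -2 + ((-20 + 39)*(-14 + 43))/4 = -2 + (19*29)/4 = -2 + (¼)*551 = -2 + 551/4 = 543/4 ≈ 135.75)
30301*((u - 63) - ((-1 + 0) + L)²) = 30301*((543/4 - 63) - ((-1 + 0) + 3)²) = 30301*(291/4 - (-1 + 3)²) = 30301*(291/4 - 1*2²) = 30301*(291/4 - 1*4) = 30301*(291/4 - 4) = 30301*(275/4) = 8332775/4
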